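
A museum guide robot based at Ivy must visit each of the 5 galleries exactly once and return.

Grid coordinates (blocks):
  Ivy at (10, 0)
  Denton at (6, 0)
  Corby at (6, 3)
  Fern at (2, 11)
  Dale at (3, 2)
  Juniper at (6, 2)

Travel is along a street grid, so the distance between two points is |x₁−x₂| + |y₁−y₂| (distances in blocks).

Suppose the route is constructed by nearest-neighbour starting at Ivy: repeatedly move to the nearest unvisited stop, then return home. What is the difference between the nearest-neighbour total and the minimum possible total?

2 blocks longer than the optimal tour.

Ivy: Denton=4, Juniper=6, Corby=7, Dale=9, Fern=19 ⇒ Denton
Denton: Juniper=2, Corby=3, Dale=5, Fern=15 ⇒ Juniper
Juniper: Corby=1, Dale=3, Fern=13 ⇒ Corby
Corby: Dale=4, Fern=12 ⇒ Dale
Dale: Fern=10 ⇒ Fern
NN route Ivy → Denton → Juniper → Corby → Dale → Fern → Ivy costs 40.
Optimal: Ivy → Denton → Corby → Fern → Dale → Juniper → Ivy costs 38 (by enumerating all 60 distinct tours).
Excess = 40 − 38 = 2.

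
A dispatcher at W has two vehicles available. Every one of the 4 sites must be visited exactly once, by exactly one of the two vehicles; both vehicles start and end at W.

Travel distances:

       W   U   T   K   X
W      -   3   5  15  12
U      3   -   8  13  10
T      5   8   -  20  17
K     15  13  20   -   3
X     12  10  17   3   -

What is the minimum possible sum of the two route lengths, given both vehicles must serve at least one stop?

Check every non-empty split of the stops between the two vehicles; for each half take its own optimal tour:
  {U} + {T, K, X}: 6 + 40 = 46
  {T} + {U, K, X}: 10 + 31 = 41
  {U, T} + {K, X}: 16 + 30 = 46
  {K} + {U, T, X}: 30 + 35 = 65
  {U, K} + {T, X}: 31 + 34 = 65
  {T, K} + {U, X}: 40 + 25 = 65
  … (7 splits in total)
Best: vehicle 1 W → T → W = 10; vehicle 2 W → U → K → X → W = 31; combined 41.

Minimum combined distance: 41.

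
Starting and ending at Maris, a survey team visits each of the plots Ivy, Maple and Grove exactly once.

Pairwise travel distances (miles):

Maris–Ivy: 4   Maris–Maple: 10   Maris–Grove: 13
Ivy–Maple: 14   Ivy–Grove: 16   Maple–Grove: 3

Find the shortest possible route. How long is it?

Maris → Ivy → Maple → Grove → Maris: 4+14+3+13 = 34
Maris → Ivy → Grove → Maple → Maris: 4+16+3+10 = 33
Maris → Maple → Ivy → Grove → Maris: 10+14+16+13 = 53
The minimum is 33.
One optimal route: Maris → Ivy → Grove → Maple → Maris (or its reverse).

33 miles — the shortest possible round trip.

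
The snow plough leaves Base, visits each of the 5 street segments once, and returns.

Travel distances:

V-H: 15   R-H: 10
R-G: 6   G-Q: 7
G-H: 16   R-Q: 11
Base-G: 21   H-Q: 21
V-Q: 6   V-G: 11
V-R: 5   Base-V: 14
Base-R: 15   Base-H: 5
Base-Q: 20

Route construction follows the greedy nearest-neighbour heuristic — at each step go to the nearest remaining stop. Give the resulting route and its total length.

Total distance 54 via the nearest-neighbour route Base → H → R → V → Q → G → Base.

From Base: distances to unvisited — H=5, V=14, R=15, Q=20, G=21. Nearest is H (5).
From H: distances to unvisited — R=10, V=15, G=16, Q=21. Nearest is R (10).
From R: distances to unvisited — V=5, G=6, Q=11. Nearest is V (5).
From V: distances to unvisited — Q=6, G=11. Nearest is Q (6).
From Q: distances to unvisited — G=7. Nearest is G (7).
Return G→Base: 21.
Total = 5 + 10 + 5 + 6 + 7 + 21 = 54.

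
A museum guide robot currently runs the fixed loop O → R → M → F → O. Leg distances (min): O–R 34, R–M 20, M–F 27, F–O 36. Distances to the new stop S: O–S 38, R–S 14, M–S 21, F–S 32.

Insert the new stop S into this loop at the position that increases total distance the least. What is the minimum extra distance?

Adding 15 min by placing S on the R–M leg.

Insertion cost between consecutive stops i–j is d(i,S) + d(S,j) − d(i,j):
  between O and R: 38 + 14 − 34 = 18
  between R and M: 14 + 21 − 20 = 15
  between M and F: 21 + 32 − 27 = 26
  between F and O: 32 + 38 − 36 = 34
Cheapest insertion is between R and M, adding 15.
New total = 117 + 15 = 132.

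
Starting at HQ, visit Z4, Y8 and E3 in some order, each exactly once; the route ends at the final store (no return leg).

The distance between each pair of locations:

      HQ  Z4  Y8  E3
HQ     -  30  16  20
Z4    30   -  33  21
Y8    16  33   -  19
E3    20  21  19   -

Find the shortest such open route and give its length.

There are 3! = 6 possible orderings.
HQ→Z4→Y8→E3: 30+33+19 = 82
HQ→Z4→E3→Y8: 30+21+19 = 70
HQ→Y8→Z4→E3: 16+33+21 = 70
HQ→Y8→E3→Z4: 16+19+21 = 56
HQ→E3→Z4→Y8: 20+21+33 = 74
HQ→E3→Y8→Z4: 20+19+33 = 72
The minimum is 56.
One shortest path: HQ → Y8 → E3 → Z4.

56 — the minimum one-way total.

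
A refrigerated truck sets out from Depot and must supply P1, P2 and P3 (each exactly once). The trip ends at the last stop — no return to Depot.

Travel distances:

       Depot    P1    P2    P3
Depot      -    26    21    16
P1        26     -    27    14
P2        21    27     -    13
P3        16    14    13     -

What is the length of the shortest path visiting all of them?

There are 3! = 6 possible orderings.
Depot - P1 - P2 - P3: 26+27+13 = 66
Depot - P1 - P3 - P2: 26+14+13 = 53
Depot - P2 - P1 - P3: 21+27+14 = 62
Depot - P2 - P3 - P1: 21+13+14 = 48
Depot - P3 - P1 - P2: 16+14+27 = 57
Depot - P3 - P2 - P1: 16+13+27 = 56
The minimum is 48.
One shortest path: Depot → P2 → P3 → P1.

Shortest open route: 48.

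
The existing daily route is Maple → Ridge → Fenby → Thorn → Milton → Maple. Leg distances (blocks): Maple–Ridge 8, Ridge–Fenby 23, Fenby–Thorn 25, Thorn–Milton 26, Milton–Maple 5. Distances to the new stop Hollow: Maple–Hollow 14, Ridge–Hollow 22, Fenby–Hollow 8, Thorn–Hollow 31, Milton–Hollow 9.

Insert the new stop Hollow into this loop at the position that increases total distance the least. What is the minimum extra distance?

Insertion cost between consecutive stops i–j is d(i,Hollow) + d(Hollow,j) − d(i,j):
  between Maple and Ridge: 14 + 22 − 8 = 28
  between Ridge and Fenby: 22 + 8 − 23 = 7
  between Fenby and Thorn: 8 + 31 − 25 = 14
  between Thorn and Milton: 31 + 9 − 26 = 14
  between Milton and Maple: 9 + 14 − 5 = 18
Cheapest insertion is between Ridge and Fenby, adding 7.
New total = 87 + 7 = 94.

+7 blocks — insert Hollow between Ridge and Fenby.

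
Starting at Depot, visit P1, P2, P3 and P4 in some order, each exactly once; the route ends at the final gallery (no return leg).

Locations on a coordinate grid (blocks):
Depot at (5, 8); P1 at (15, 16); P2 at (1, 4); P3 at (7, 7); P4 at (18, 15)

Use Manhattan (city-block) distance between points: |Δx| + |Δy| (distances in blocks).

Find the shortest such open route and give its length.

Minimum one-way distance = 38 blocks.

There are 4! = 24 possible orderings.
Depot → P1 → P2 → P3 → P4: 18+26+9+19 = 72
Depot → P1 → P2 → P4 → P3: 18+26+28+19 = 91
Depot → P1 → P3 → P2 → P4: 18+17+9+28 = 72
Depot → P1 → P3 → P4 → P2: 18+17+19+28 = 82
Depot → P1 → P4 → P2 → P3: 18+4+28+9 = 59
Depot → P1 → P4 → P3 → P2: 18+4+19+9 = 50
Depot → P2 → P1 → P3 → P4: 8+26+17+19 = 70
Depot → P2 → P1 → P4 → P3: 8+26+4+19 = 57
Depot → P2 → P3 → P1 → P4: 8+9+17+4 = 38
Depot → P2 → P3 → P4 → P1: 8+9+19+4 = 40
Depot → P2 → P4 → P1 → P3: 8+28+4+17 = 57
Depot → P2 → P4 → P3 → P1: 8+28+19+17 = 72
Depot → P3 → P1 → P2 → P4: 3+17+26+28 = 74
Depot → P3 → P1 → P4 → P2: 3+17+4+28 = 52
… (10 more)
The minimum is 38.
One shortest path: Depot → P2 → P3 → P1 → P4.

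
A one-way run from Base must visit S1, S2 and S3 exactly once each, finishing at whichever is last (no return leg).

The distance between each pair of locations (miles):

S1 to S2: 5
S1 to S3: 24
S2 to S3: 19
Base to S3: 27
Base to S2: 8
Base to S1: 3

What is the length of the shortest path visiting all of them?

There are 3! = 6 possible orderings.
Base → S1 → S2 → S3: 3+5+19 = 27
Base → S1 → S3 → S2: 3+24+19 = 46
Base → S2 → S1 → S3: 8+5+24 = 37
Base → S2 → S3 → S1: 8+19+24 = 51
Base → S3 → S1 → S2: 27+24+5 = 56
Base → S3 → S2 → S1: 27+19+5 = 51
The minimum is 27.
One shortest path: Base → S1 → S2 → S3.

27 miles — the minimum one-way total.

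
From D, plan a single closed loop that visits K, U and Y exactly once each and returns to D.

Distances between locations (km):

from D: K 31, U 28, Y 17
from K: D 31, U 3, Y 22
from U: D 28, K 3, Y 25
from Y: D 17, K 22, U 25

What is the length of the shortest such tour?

With 3 stops there are 3!/2 = 3 distinct round trips (a route and its reverse cost the same).
D → K → U → Y → D: 31+3+25+17 = 76
D → K → Y → U → D: 31+22+25+28 = 106
D → U → K → Y → D: 28+3+22+17 = 70
The minimum is 70.
One optimal route: D → U → K → Y → D (or its reverse).

Minimum total distance: 70 km.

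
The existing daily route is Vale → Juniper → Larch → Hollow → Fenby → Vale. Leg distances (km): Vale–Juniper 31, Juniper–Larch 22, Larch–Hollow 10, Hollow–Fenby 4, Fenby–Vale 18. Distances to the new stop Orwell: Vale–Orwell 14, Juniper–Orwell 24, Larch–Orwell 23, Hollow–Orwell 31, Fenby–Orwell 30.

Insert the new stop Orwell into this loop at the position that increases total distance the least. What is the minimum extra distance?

Insertion cost between consecutive stops i–j is d(i,Orwell) + d(Orwell,j) − d(i,j):
  between Vale and Juniper: 14 + 24 − 31 = 7
  between Juniper and Larch: 24 + 23 − 22 = 25
  between Larch and Hollow: 23 + 31 − 10 = 44
  between Hollow and Fenby: 31 + 30 − 4 = 57
  between Fenby and Vale: 30 + 14 − 18 = 26
Cheapest insertion is between Vale and Juniper, adding 7.
New total = 85 + 7 = 92.

Adding 7 km by placing Orwell on the Vale–Juniper leg.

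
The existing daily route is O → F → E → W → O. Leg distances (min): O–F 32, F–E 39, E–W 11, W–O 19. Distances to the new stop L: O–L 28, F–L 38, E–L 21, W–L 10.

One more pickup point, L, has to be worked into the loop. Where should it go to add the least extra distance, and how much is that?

+19 min — insert L between W and O.

Insertion cost between consecutive stops i–j is d(i,L) + d(L,j) − d(i,j):
  between O and F: 28 + 38 − 32 = 34
  between F and E: 38 + 21 − 39 = 20
  between E and W: 21 + 10 − 11 = 20
  between W and O: 10 + 28 − 19 = 19
Cheapest insertion is between W and O, adding 19.
New total = 101 + 19 = 120.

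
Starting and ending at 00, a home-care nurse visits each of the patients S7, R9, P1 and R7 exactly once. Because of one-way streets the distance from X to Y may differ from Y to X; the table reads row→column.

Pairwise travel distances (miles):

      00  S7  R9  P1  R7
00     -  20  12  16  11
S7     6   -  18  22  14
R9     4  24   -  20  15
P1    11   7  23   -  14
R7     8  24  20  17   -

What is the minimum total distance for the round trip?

00→S7→R9→P1→R7→00: 20+18+20+14+8 = 80
00→S7→R9→R7→P1→00: 20+18+15+17+11 = 81
00→S7→P1→R9→R7→00: 20+22+23+15+8 = 88
00→S7→P1→R7→R9→00: 20+22+14+20+4 = 80
00→S7→R7→R9→P1→00: 20+14+20+20+11 = 85
00→S7→R7→P1→R9→00: 20+14+17+23+4 = 78
00→R9→S7→P1→R7→00: 12+24+22+14+8 = 80
00→R9→S7→R7→P1→00: 12+24+14+17+11 = 78
00→R9→P1→S7→R7→00: 12+20+7+14+8 = 61
00→R9→P1→R7→S7→00: 12+20+14+24+6 = 76
00→R9→R7→S7→P1→00: 12+15+24+22+11 = 84
00→R9→R7→P1→S7→00: 12+15+17+7+6 = 57
00→P1→S7→R9→R7→00: 16+7+18+15+8 = 64
00→P1→S7→R7→R9→00: 16+7+14+20+4 = 61
… (10 more)
The minimum is 57.
One optimal route: 00 → R9 → R7 → P1 → S7 → 00.

57 miles — the shortest possible round trip.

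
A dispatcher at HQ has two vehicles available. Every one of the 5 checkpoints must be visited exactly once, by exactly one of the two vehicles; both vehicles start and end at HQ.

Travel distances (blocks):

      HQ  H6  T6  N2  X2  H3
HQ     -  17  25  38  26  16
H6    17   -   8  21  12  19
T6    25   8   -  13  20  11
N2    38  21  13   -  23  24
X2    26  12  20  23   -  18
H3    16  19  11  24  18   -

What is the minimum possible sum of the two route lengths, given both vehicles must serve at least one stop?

119 blocks — the smallest possible combined total.

Check every non-empty split of the stops between the two vehicles; for each half take its own optimal tour:
  {H6} + {T6, N2, X2, H3}: 34 + 89 = 123
  {T6} + {H6, N2, X2, H3}: 50 + 92 = 142
  {H6, T6} + {N2, X2, H3}: 50 + 89 = 139
  {N2} + {H6, T6, X2, H3}: 76 + 73 = 149
  {H6, N2} + {T6, X2, H3}: 76 + 73 = 149
  {T6, N2} + {H6, X2, H3}: 76 + 63 = 139
  … (15 splits in total)
  {H6, T6, N2, X2} + {H3}: 87 + 32 = 119  ← best
Best: vehicle 1 HQ → H6 → T6 → N2 → X2 → HQ = 87; vehicle 2 HQ → H3 → HQ = 32; combined 119.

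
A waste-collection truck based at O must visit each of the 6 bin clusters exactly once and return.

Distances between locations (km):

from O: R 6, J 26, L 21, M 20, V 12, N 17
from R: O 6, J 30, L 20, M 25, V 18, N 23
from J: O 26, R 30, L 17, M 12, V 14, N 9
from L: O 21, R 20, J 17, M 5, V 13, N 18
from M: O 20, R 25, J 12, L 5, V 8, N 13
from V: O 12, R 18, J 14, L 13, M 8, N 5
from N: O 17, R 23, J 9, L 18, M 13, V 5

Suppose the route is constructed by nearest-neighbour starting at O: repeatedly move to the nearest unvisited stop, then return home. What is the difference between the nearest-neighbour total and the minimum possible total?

Excess over optimum: 7 km.

O: R=6, V=12, N=17, M=20, L=21, J=26 ⇒ R
R: V=18, L=20, N=23, M=25, J=30 ⇒ V
V: N=5, M=8, L=13, J=14 ⇒ N
N: J=9, M=13, L=18 ⇒ J
J: M=12, L=17 ⇒ M
M: L=5 ⇒ L
NN route O → R → V → N → J → M → L → O costs 76.
Optimal: O → R → L → M → J → N → V → O costs 69 (by enumerating all 360 distinct tours).
Excess = 76 − 69 = 7.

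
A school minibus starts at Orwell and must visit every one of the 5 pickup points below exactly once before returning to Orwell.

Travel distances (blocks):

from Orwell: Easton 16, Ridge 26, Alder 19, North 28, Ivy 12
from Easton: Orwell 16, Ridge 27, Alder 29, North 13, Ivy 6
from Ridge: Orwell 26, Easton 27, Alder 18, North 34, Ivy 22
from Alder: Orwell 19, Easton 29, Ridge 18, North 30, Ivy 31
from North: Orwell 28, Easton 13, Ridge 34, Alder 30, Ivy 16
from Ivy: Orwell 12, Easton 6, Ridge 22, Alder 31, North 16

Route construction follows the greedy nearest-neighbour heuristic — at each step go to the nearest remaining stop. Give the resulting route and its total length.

From Orwell: distances to unvisited — Ivy=12, Easton=16, Alder=19, Ridge=26, North=28. Nearest is Ivy (12).
From Ivy: distances to unvisited — Easton=6, North=16, Ridge=22, Alder=31. Nearest is Easton (6).
From Easton: distances to unvisited — North=13, Ridge=27, Alder=29. Nearest is North (13).
From North: distances to unvisited — Alder=30, Ridge=34. Nearest is Alder (30).
From Alder: distances to unvisited — Ridge=18. Nearest is Ridge (18).
Return Ridge→Orwell: 26.
Total = 12 + 6 + 13 + 30 + 18 + 26 = 105.

Nearest-neighbour total = 105 blocks; route Orwell → Ivy → Easton → North → Alder → Ridge → Orwell.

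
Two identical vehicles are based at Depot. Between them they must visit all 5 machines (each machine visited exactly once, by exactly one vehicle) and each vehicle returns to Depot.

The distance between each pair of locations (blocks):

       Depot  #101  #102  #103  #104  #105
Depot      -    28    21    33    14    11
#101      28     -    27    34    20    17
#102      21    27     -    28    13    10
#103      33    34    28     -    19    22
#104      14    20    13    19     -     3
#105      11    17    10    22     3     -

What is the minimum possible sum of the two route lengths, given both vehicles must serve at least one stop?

Try each way of splitting the stops between the two vehicles (each non-empty) and, for each split, find the best tour for each vehicle:
  {#101} + {#102, #103, #104, #105}: 56 + 82 = 138
  {#102} + {#101, #103, #104, #105}: 42 + 95 = 137
  {#101, #102} + {#103, #104, #105}: 76 + 66 = 142
  {#103} + {#101, #102, #104, #105}: 66 + 82 = 148
  {#101, #103} + {#102, #104, #105}: 95 + 48 = 143
  {#102, #103} + {#101, #104, #105}: 82 + 62 = 144
  … (15 splits in total)
Best: vehicle 1 Depot → #102 → Depot = 42; vehicle 2 Depot → #101 → #103 → #104 → #105 → Depot = 95; combined 137.

137 blocks — the smallest possible combined total.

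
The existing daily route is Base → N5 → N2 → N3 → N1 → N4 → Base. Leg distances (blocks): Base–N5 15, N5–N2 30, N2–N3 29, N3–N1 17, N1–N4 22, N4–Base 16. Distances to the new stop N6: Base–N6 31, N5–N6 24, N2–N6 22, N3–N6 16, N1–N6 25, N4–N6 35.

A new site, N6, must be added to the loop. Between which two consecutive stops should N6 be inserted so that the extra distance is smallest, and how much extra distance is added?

Adding 9 blocks by placing N6 on the N2–N3 leg.

Insertion cost between consecutive stops i–j is d(i,N6) + d(N6,j) − d(i,j):
  between Base and N5: 31 + 24 − 15 = 40
  between N5 and N2: 24 + 22 − 30 = 16
  between N2 and N3: 22 + 16 − 29 = 9
  between N3 and N1: 16 + 25 − 17 = 24
  between N1 and N4: 25 + 35 − 22 = 38
  between N4 and Base: 35 + 31 − 16 = 50
Cheapest insertion is between N2 and N3, adding 9.
New total = 129 + 9 = 138.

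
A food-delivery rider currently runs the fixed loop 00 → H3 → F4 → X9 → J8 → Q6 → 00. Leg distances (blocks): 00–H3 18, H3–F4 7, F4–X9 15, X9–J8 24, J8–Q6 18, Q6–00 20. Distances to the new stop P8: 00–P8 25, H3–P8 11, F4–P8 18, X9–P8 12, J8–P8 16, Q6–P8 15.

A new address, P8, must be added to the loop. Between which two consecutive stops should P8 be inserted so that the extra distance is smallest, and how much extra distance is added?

Insertion cost between consecutive stops i–j is d(i,P8) + d(P8,j) − d(i,j):
  between 00 and H3: 25 + 11 − 18 = 18
  between H3 and F4: 11 + 18 − 7 = 22
  between F4 and X9: 18 + 12 − 15 = 15
  between X9 and J8: 12 + 16 − 24 = 4
  between J8 and Q6: 16 + 15 − 18 = 13
  between Q6 and 00: 15 + 25 − 20 = 20
Cheapest insertion is between X9 and J8, adding 4.
New total = 102 + 4 = 106.

Adding 4 blocks by placing P8 on the X9–J8 leg.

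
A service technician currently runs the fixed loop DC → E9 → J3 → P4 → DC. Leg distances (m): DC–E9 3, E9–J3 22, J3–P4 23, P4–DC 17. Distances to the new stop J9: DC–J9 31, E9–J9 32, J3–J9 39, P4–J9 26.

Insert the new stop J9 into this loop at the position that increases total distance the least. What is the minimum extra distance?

Insertion cost between consecutive stops i–j is d(i,J9) + d(J9,j) − d(i,j):
  between DC and E9: 31 + 32 − 3 = 60
  between E9 and J3: 32 + 39 − 22 = 49
  between J3 and P4: 39 + 26 − 23 = 42
  between P4 and DC: 26 + 31 − 17 = 40
Cheapest insertion is between P4 and DC, adding 40.
New total = 65 + 40 = 105.

+40 m — insert J9 between P4 and DC.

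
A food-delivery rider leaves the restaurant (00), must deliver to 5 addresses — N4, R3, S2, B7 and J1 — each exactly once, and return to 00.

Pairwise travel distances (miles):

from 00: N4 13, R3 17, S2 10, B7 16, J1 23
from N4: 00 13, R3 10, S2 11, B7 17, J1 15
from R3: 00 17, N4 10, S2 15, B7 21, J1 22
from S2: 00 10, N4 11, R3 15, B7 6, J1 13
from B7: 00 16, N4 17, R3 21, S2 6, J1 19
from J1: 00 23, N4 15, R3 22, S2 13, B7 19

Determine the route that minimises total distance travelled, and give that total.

77 miles — the shortest possible round trip.

With 5 stops there are 5!/2 = 60 distinct round trips (a route and its reverse cost the same).
00 - N4 - R3 - S2 - B7 - J1 - 00: 13+10+15+6+19+23 = 86
00 - N4 - R3 - S2 - J1 - B7 - 00: 13+10+15+13+19+16 = 86
00 - N4 - R3 - B7 - S2 - J1 - 00: 13+10+21+6+13+23 = 86
00 - N4 - R3 - B7 - J1 - S2 - 00: 13+10+21+19+13+10 = 86
00 - N4 - R3 - J1 - S2 - B7 - 00: 13+10+22+13+6+16 = 80
00 - N4 - R3 - J1 - B7 - S2 - 00: 13+10+22+19+6+10 = 80
00 - N4 - S2 - R3 - B7 - J1 - 00: 13+11+15+21+19+23 = 102
00 - N4 - S2 - R3 - J1 - B7 - 00: 13+11+15+22+19+16 = 96
00 - N4 - S2 - B7 - R3 - J1 - 00: 13+11+6+21+22+23 = 96
00 - N4 - S2 - B7 - J1 - R3 - 00: 13+11+6+19+22+17 = 88
00 - N4 - S2 - J1 - R3 - B7 - 00: 13+11+13+22+21+16 = 96
00 - N4 - S2 - J1 - B7 - R3 - 00: 13+11+13+19+21+17 = 94
00 - N4 - B7 - R3 - S2 - J1 - 00: 13+17+21+15+13+23 = 102
00 - N4 - B7 - R3 - J1 - S2 - 00: 13+17+21+22+13+10 = 96
… (46 more)
00 - R3 - N4 - J1 - S2 - B7 - 00: 17+10+15+13+6+16 = 77  ← best
The minimum is 77.
One optimal route: 00 → R3 → N4 → J1 → S2 → B7 → 00 (or its reverse).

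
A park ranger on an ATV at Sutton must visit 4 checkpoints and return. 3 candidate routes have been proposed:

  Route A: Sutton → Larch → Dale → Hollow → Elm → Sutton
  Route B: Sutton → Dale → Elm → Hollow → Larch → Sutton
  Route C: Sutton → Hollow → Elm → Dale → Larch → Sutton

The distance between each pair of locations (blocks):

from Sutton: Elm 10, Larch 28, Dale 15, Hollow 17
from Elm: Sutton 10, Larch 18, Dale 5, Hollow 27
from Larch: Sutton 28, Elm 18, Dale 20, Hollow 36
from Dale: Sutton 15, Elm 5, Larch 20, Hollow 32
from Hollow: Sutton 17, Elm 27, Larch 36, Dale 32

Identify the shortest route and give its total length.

Route A: 28 + 20 + 32 + 27 + 10 = 117
Route B: 15 + 5 + 27 + 36 + 28 = 111
Route C: 17 + 27 + 5 + 20 + 28 = 97

Shortest is Route C, total 97 blocks.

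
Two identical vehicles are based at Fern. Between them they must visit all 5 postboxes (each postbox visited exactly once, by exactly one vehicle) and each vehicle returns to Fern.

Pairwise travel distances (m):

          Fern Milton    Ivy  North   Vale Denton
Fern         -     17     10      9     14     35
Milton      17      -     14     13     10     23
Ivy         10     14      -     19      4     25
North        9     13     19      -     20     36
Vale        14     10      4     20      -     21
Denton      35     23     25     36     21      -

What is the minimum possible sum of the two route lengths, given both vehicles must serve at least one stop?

93 m — the smallest possible combined total.

There are 2^4 − 1 = 15 ways to divide the 5 stops into two non-empty groups. For each, the best each vehicle can do is its own shortest tour through its group:
  {Milton} + {Ivy, North, Vale, Denton}: 34 + 80 = 114
  {Ivy} + {Milton, North, Vale, Denton}: 20 + 80 = 100
  {Milton, Ivy} + {North, Vale, Denton}: 41 + 80 = 121
  {North} + {Milton, Ivy, Vale, Denton}: 18 + 75 = 93
  {Milton, North} + {Ivy, Vale, Denton}: 39 + 70 = 109
  {Ivy, North} + {Milton, Vale, Denton}: 38 + 75 = 113
  … (15 splits in total)
Best: vehicle 1 Fern → North → Fern = 18; vehicle 2 Fern → Milton → Denton → Vale → Ivy → Fern = 75; combined 93.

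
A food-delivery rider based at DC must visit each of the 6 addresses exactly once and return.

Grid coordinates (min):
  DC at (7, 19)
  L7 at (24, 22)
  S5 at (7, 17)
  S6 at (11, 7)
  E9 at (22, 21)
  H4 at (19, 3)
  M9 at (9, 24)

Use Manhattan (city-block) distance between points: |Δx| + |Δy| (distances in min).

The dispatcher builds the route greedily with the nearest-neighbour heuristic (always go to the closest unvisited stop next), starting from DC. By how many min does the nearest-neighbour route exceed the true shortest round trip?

From DC: S5=2, M9=7, S6=16, E9=17, L7=20, H4=28 → choose S5 (2).
From S5: M9=9, S6=14, E9=19, L7=22, H4=26 → choose M9 (9).
From M9: E9=16, L7=17, S6=19, H4=31 → choose E9 (16).
From E9: L7=3, H4=21, S6=25 → choose L7 (3).
From L7: H4=24, S6=28 → choose H4 (24).
From H4: S6=12 → choose S6 (12).
NN route DC → S5 → M9 → E9 → L7 → H4 → S6 → DC costs 82.
Optimal: DC → S5 → S6 → H4 → E9 → L7 → M9 → DC costs 76 (by enumerating all 360 distinct tours).
Excess = 82 − 76 = 6.

6 min longer than the optimal tour.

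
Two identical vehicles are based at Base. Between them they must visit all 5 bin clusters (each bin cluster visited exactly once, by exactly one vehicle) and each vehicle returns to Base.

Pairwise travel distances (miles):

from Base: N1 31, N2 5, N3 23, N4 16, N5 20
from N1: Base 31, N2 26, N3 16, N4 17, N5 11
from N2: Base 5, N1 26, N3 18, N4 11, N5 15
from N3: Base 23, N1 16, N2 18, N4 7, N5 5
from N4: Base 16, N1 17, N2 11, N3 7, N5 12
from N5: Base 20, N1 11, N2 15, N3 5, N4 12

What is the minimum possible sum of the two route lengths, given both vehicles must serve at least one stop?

Try each way of splitting the stops between the two vehicles (each non-empty) and, for each split, find the best tour for each vehicle:
  {N1} + {N2, N3, N4, N5}: 62 + 48 = 110
  {N2} + {N1, N3, N4, N5}: 10 + 70 = 80
  {N1, N2} + {N3, N4, N5}: 62 + 48 = 110
  {N3} + {N1, N2, N4, N5}: 46 + 64 = 110
  {N1, N3} + {N2, N4, N5}: 70 + 48 = 118
  {N2, N3} + {N1, N4, N5}: 46 + 64 = 110
  … (15 splits in total)
Best: vehicle 1 Base → N2 → Base = 10; vehicle 2 Base → N1 → N5 → N3 → N4 → Base = 70; combined 80.

80 miles — the smallest possible combined total.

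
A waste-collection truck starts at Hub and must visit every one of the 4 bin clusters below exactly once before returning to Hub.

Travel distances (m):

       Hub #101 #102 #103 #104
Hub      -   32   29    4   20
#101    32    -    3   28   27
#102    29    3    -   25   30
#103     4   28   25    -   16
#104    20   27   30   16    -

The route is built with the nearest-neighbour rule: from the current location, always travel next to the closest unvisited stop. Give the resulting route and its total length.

Hub → [#103:4 / #104:20 / #102:29 / #101:32] → #103 (4)
#103 → [#104:16 / #102:25 / #101:28] → #104 (16)
#104 → [#101:27 / #102:30] → #101 (27)
#101 → [#102:3] → #102 (3)
Return #102→Hub: 29.
Total = 4 + 16 + 27 + 3 + 29 = 79.

79 m along Hub → #103 → #104 → #101 → #102 → Hub.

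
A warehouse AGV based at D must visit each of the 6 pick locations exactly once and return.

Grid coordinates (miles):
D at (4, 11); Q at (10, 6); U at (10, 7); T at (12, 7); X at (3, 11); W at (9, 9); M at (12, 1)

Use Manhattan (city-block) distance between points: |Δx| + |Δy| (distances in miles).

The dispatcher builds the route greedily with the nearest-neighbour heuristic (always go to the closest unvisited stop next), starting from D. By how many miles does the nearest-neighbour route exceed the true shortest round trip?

D: X=1, W=7, U=10, Q=11, T=12, M=18 ⇒ X
X: W=8, U=11, Q=12, T=13, M=19 ⇒ W
W: U=3, Q=4, T=5, M=11 ⇒ U
U: Q=1, T=2, M=8 ⇒ Q
Q: T=3, M=7 ⇒ T
T: M=6 ⇒ M
NN route D → X → W → U → Q → T → M → D costs 40.
Optimal: D → Q → M → T → U → W → X → D costs 38 (by enumerating all 360 distinct tours).
Excess = 40 − 38 = 2.

Excess over optimum: 2 miles.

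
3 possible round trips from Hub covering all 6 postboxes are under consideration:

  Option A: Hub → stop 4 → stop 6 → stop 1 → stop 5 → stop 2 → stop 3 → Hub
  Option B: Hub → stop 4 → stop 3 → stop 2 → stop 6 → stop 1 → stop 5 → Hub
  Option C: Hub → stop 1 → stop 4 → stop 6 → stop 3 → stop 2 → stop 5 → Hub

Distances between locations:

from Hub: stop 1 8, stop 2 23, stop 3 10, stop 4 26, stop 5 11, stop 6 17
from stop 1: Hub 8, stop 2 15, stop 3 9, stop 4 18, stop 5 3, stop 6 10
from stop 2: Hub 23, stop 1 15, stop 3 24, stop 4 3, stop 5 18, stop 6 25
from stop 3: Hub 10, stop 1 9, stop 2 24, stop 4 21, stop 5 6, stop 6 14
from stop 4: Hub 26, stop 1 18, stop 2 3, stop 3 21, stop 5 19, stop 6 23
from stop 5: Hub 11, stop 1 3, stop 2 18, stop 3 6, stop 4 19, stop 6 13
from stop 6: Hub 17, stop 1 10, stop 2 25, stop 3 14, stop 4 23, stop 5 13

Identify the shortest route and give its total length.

114 — Option A is the shortest.

Option A: 26 + 23 + 10 + 3 + 18 + 24 + 10 = 114
Option B: 26 + 21 + 24 + 25 + 10 + 3 + 11 = 120
Option C: 8 + 18 + 23 + 14 + 24 + 18 + 11 = 116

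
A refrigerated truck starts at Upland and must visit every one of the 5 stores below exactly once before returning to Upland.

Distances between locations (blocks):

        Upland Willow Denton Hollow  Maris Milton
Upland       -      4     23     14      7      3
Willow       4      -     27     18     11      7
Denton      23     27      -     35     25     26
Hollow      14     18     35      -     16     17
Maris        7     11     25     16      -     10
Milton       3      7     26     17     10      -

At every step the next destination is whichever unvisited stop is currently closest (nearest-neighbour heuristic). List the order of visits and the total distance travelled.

Nearest-neighbour total = 95 blocks; route Upland → Milton → Willow → Maris → Hollow → Denton → Upland.

At Upland the remaining stops are Milton 3, Willow 4, Maris 7, Hollow 14, Denton 23; go to Milton.
At Milton the remaining stops are Willow 7, Maris 10, Hollow 17, Denton 26; go to Willow.
At Willow the remaining stops are Maris 11, Hollow 18, Denton 27; go to Maris.
At Maris the remaining stops are Hollow 16, Denton 25; go to Hollow.
At Hollow the remaining stops are Denton 35; go to Denton.
Return Denton→Upland: 23.
Total = 3 + 7 + 11 + 16 + 35 + 23 = 95.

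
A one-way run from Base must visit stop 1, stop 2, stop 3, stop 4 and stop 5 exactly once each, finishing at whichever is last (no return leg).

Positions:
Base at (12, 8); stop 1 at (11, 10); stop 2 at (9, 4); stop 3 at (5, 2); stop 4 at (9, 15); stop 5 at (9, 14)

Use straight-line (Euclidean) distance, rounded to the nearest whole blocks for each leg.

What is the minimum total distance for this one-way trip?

22 blocks — the minimum one-way total.

There are 5! = 120 possible orderings.
Base - stop 1 - stop 2 - stop 3 - stop 4 - stop 5: 2+6+4+14+1 = 27
Base - stop 1 - stop 2 - stop 3 - stop 5 - stop 4: 2+6+4+13+1 = 26
Base - stop 1 - stop 2 - stop 4 - stop 3 - stop 5: 2+6+11+14+13 = 46
Base - stop 1 - stop 2 - stop 4 - stop 5 - stop 3: 2+6+11+1+13 = 33
Base - stop 1 - stop 2 - stop 5 - stop 3 - stop 4: 2+6+10+13+14 = 45
Base - stop 1 - stop 2 - stop 5 - stop 4 - stop 3: 2+6+10+1+14 = 33
Base - stop 1 - stop 3 - stop 2 - stop 4 - stop 5: 2+10+4+11+1 = 28
Base - stop 1 - stop 3 - stop 2 - stop 5 - stop 4: 2+10+4+10+1 = 27
Base - stop 1 - stop 3 - stop 4 - stop 2 - stop 5: 2+10+14+11+10 = 47
Base - stop 1 - stop 3 - stop 4 - stop 5 - stop 2: 2+10+14+1+10 = 37
Base - stop 1 - stop 3 - stop 5 - stop 2 - stop 4: 2+10+13+10+11 = 46
Base - stop 1 - stop 3 - stop 5 - stop 4 - stop 2: 2+10+13+1+11 = 37
Base - stop 1 - stop 4 - stop 2 - stop 3 - stop 5: 2+5+11+4+13 = 35
Base - stop 1 - stop 4 - stop 2 - stop 5 - stop 3: 2+5+11+10+13 = 41
… (106 more)
Base - stop 1 - stop 4 - stop 5 - stop 2 - stop 3: 2+5+1+10+4 = 22  ← best
The minimum is 22.
One shortest path: Base → stop 1 → stop 4 → stop 5 → stop 2 → stop 3.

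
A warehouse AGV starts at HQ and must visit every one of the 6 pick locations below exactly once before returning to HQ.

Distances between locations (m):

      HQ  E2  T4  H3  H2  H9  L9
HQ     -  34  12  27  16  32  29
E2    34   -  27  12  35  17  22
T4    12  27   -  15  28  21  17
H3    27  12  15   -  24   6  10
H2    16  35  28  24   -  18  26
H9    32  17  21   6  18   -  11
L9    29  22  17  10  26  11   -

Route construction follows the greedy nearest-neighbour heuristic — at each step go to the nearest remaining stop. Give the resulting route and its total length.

117 m along HQ → T4 → H3 → H9 → L9 → E2 → H2 → HQ.

At HQ the remaining stops are T4 12, H2 16, H3 27, L9 29, H9 32, E2 34; go to T4.
At T4 the remaining stops are H3 15, L9 17, H9 21, E2 27, H2 28; go to H3.
At H3 the remaining stops are H9 6, L9 10, E2 12, H2 24; go to H9.
At H9 the remaining stops are L9 11, E2 17, H2 18; go to L9.
At L9 the remaining stops are E2 22, H2 26; go to E2.
At E2 the remaining stops are H2 35; go to H2.
Return H2→HQ: 16.
Total = 12 + 15 + 6 + 11 + 22 + 35 + 16 = 117.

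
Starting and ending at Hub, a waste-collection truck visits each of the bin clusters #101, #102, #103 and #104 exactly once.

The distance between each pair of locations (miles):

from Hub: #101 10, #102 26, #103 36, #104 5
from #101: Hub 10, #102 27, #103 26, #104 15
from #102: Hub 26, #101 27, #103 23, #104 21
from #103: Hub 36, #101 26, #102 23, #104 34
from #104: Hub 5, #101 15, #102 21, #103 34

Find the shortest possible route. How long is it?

Hub → #101 → #102 → #103 → #104 → Hub: 10+27+23+34+5 = 99
Hub → #101 → #102 → #104 → #103 → Hub: 10+27+21+34+36 = 128
Hub → #101 → #103 → #102 → #104 → Hub: 10+26+23+21+5 = 85
Hub → #101 → #103 → #104 → #102 → Hub: 10+26+34+21+26 = 117
Hub → #101 → #104 → #102 → #103 → Hub: 10+15+21+23+36 = 105
Hub → #101 → #104 → #103 → #102 → Hub: 10+15+34+23+26 = 108
Hub → #102 → #101 → #103 → #104 → Hub: 26+27+26+34+5 = 118
Hub → #102 → #101 → #104 → #103 → Hub: 26+27+15+34+36 = 138
Hub → #102 → #103 → #101 → #104 → Hub: 26+23+26+15+5 = 95
Hub → #102 → #104 → #101 → #103 → Hub: 26+21+15+26+36 = 124
Hub → #103 → #101 → #102 → #104 → Hub: 36+26+27+21+5 = 115
Hub → #103 → #102 → #101 → #104 → Hub: 36+23+27+15+5 = 106
The minimum is 85.
One optimal route: Hub → #101 → #103 → #102 → #104 → Hub (or its reverse).

Shortest round trip = 85 miles.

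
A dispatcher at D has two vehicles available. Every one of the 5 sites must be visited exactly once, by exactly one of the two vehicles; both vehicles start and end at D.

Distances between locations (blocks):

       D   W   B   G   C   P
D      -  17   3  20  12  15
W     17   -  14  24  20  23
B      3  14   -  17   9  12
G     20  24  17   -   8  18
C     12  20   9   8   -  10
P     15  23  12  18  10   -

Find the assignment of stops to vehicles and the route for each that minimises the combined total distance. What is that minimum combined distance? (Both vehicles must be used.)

Minimum combined distance: 80 blocks.

There are 2^4 − 1 = 15 ways to divide the 5 stops into two non-empty groups. For each, the best each vehicle can do is its own shortest tour through its group:
  {W} + {B, G, C, P}: 34 + 53 = 87
  {B} + {W, G, C, P}: 6 + 74 = 80
  {W, B} + {G, C, P}: 34 + 53 = 87
  {G} + {W, B, C, P}: 40 + 62 = 102
  {W, G} + {B, C, P}: 61 + 37 = 98
  {B, G} + {W, C, P}: 40 + 62 = 102
  … (15 splits in total)
Best: vehicle 1 D → B → D = 6; vehicle 2 D → W → G → C → P → D = 74; combined 80.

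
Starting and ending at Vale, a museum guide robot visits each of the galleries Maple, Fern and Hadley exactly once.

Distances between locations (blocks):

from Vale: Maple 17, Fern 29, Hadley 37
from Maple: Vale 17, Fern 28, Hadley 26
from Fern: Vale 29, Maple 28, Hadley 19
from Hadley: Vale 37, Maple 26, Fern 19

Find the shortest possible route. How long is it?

Minimum total distance: 91 blocks.

With 3 stops there are 3!/2 = 3 distinct round trips (a route and its reverse cost the same).
Vale - Maple - Fern - Hadley - Vale: 17+28+19+37 = 101
Vale - Maple - Hadley - Fern - Vale: 17+26+19+29 = 91
Vale - Fern - Maple - Hadley - Vale: 29+28+26+37 = 120
The minimum is 91.
One optimal route: Vale → Maple → Hadley → Fern → Vale (or its reverse).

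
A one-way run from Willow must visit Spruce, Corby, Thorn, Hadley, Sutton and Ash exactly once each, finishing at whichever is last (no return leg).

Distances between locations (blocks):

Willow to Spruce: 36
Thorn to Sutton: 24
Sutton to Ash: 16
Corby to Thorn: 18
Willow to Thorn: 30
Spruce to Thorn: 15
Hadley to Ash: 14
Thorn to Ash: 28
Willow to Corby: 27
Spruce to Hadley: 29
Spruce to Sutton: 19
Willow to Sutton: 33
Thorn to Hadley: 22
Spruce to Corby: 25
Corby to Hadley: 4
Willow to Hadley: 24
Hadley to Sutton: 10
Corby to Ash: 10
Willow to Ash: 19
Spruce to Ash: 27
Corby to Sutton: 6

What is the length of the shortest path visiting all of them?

77 blocks — the minimum one-way total.

There are 6! = 720 possible orderings.
Willow → Spruce → Corby → Thorn → Hadley → Sutton → Ash: 36+25+18+22+10+16 = 127
Willow → Spruce → Corby → Thorn → Hadley → Ash → Sutton: 36+25+18+22+14+16 = 131
Willow → Spruce → Corby → Thorn → Sutton → Hadley → Ash: 36+25+18+24+10+14 = 127
Willow → Spruce → Corby → Thorn → Sutton → Ash → Hadley: 36+25+18+24+16+14 = 133
Willow → Spruce → Corby → Thorn → Ash → Hadley → Sutton: 36+25+18+28+14+10 = 131
Willow → Spruce → Corby → Thorn → Ash → Sutton → Hadley: 36+25+18+28+16+10 = 133
Willow → Spruce → Corby → Hadley → Thorn → Sutton → Ash: 36+25+4+22+24+16 = 127
Willow → Spruce → Corby → Hadley → Thorn → Ash → Sutton: 36+25+4+22+28+16 = 131
… (712 more)
Willow → Ash → Corby → Hadley → Sutton → Spruce → Thorn: 19+10+4+10+19+15 = 77  ← best
The minimum is 77.
One shortest path: Willow → Ash → Corby → Hadley → Sutton → Spruce → Thorn.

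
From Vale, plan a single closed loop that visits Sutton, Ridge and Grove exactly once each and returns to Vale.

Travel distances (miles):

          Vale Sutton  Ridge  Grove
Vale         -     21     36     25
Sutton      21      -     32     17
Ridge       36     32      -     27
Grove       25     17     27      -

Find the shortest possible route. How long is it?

With 3 stops there are 3!/2 = 3 distinct round trips (a route and its reverse cost the same).
Vale - Sutton - Ridge - Grove - Vale: 21+32+27+25 = 105
Vale - Sutton - Grove - Ridge - Vale: 21+17+27+36 = 101
Vale - Ridge - Sutton - Grove - Vale: 36+32+17+25 = 110
The minimum is 101.
One optimal route: Vale → Sutton → Grove → Ridge → Vale (or its reverse).

101 miles — the shortest possible round trip.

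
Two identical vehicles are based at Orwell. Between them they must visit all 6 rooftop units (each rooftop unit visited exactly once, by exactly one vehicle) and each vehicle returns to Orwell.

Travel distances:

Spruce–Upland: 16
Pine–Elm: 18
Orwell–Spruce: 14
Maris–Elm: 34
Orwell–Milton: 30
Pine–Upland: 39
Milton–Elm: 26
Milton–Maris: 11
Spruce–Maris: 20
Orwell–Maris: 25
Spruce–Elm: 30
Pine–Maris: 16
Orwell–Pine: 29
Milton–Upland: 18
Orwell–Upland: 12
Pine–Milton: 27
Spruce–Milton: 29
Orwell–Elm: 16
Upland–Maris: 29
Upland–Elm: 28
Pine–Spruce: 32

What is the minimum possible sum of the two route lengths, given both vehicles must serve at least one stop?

There are 2^5 − 1 = 31 ways to divide the 6 stops into two non-empty groups. For each, the best each vehicle can do is its own shortest tour through its group:
  {Pine} + {Spruce, Milton, Upland, Maris, Elm}: 58 + 101 = 159
  {Spruce} + {Pine, Milton, Upland, Maris, Elm}: 28 + 91 = 119
  {Pine, Spruce} + {Milton, Upland, Maris, Elm}: 75 + 91 = 166
  {Milton} + {Pine, Spruce, Upland, Maris, Elm}: 60 + 98 = 158
  {Pine, Milton} + {Spruce, Upland, Maris, Elm}: 86 + 98 = 184
  {Spruce, Milton} + {Pine, Upland, Maris, Elm}: 73 + 91 = 164
  … (31 splits in total)
Best: vehicle 1 Orwell → Spruce → Orwell = 28; vehicle 2 Orwell → Upland → Milton → Maris → Pine → Elm → Orwell = 91; combined 119.

119 — the smallest possible combined total.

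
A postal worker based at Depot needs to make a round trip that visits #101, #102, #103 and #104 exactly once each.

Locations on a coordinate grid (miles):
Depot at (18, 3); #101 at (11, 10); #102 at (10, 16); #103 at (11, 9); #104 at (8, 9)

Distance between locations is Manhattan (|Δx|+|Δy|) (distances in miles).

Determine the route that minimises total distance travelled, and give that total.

With 4 stops there are 4!/2 = 12 distinct round trips (a route and its reverse cost the same).
Depot → #101 → #102 → #103 → #104 → Depot: 14+7+8+3+16 = 48
Depot → #101 → #102 → #104 → #103 → Depot: 14+7+9+3+13 = 46
Depot → #101 → #103 → #102 → #104 → Depot: 14+1+8+9+16 = 48
Depot → #101 → #103 → #104 → #102 → Depot: 14+1+3+9+21 = 48
Depot → #101 → #104 → #102 → #103 → Depot: 14+4+9+8+13 = 48
Depot → #101 → #104 → #103 → #102 → Depot: 14+4+3+8+21 = 50
Depot → #102 → #101 → #103 → #104 → Depot: 21+7+1+3+16 = 48
Depot → #102 → #101 → #104 → #103 → Depot: 21+7+4+3+13 = 48
Depot → #102 → #103 → #101 → #104 → Depot: 21+8+1+4+16 = 50
Depot → #102 → #104 → #101 → #103 → Depot: 21+9+4+1+13 = 48
Depot → #103 → #101 → #102 → #104 → Depot: 13+1+7+9+16 = 46
Depot → #103 → #102 → #101 → #104 → Depot: 13+8+7+4+16 = 48
The minimum is 46.
One optimal route: Depot → #101 → #102 → #104 → #103 → Depot (or its reverse).

46 miles — the shortest possible round trip.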